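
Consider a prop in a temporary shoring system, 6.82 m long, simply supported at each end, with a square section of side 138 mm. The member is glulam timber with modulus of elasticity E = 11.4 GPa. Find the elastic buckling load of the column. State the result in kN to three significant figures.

I = a⁴/12 = 138⁴/12 = 3.022×10^7 mm⁴
I = 3.022×10^7 mm⁴ = 3.022×10^-5 m⁴
Effective length L_e = K·L = 1 × 6.82 = 6.820 m
P_cr = π²EI / L_e² = π² × 11.4×10⁹ × 3.022×10^-5 / 6.820² = 7.311×10^4 N

P_cr ≈ 73.1 kN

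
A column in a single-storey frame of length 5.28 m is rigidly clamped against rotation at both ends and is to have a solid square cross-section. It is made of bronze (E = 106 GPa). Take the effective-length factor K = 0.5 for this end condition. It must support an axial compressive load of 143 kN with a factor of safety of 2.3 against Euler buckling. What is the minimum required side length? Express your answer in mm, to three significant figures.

Required P_cr = n·P = 2.3 × 143 = 328.9 kN
L_e = K·L = 0.5 × 5.28 = 2.640 m
Required I = P_cr·L_e²/(π²E) = 3.289×10^5 × 2.640² / (π² × 1.06×10^11) = 2.191×10^-6 m⁴
I_req = 2.191×10^6 mm⁴
Solid square: I = a⁴/12  ⇒  a = (12I)^(1/4) = (12×2.191×10^6)^(1/4) = 71.6 mm

a ≈ 71.6 mm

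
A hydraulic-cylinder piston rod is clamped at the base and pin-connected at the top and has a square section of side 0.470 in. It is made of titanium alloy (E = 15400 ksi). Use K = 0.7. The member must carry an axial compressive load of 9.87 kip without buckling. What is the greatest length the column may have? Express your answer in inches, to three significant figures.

I = a⁴/12 = 0.470⁴/12 = 4.066×10^-3 in⁴
At the buckling limit P_cr = P = 9.870×10^3 lb
From P_cr = π²EI/(K·L)²:  L = (1/K)·√(π²EI/P_cr) = (1/0.7)·√(π²×1.54×10^7×4.066×10^-3/9.870×10^3)
L = 11.3 in

L_max ≈ 11.3 in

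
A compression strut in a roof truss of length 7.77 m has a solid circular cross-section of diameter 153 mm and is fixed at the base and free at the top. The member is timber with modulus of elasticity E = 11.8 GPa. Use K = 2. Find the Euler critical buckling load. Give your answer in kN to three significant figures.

I = πd⁴/64 = π×153⁴/64 = 2.690×10^7 mm⁴
I = 2.690×10^7 mm⁴ = 2.690×10^-5 m⁴
Effective length L_e = K·L = 2 × 7.77 = 15.54 m
P_cr = π²EI / L_e² = π² × 11.8×10⁹ × 2.690×10^-5 / 15.54² = 1.297×10^4 N

P_cr ≈ 13.0 kN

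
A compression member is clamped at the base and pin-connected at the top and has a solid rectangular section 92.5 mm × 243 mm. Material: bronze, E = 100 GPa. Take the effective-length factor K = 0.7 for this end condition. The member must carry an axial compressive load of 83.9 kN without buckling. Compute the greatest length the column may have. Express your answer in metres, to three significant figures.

L_max ≈ 19.6 m

Buckling occurs about the weak axis: I_min = h·b³/12 with b = 92.5 mm (the shorter side).
I_min = 243×92.5³/12 = 1.603×10^7 mm⁴
I = 1.603×10^-5 m⁴
At the buckling limit P_cr = P = 8.390×10^4 N
From P_cr = π²EI/(K·L)²:  L = (1/K)·√(π²EI/P_cr) = (1/0.7)·√(π²×1.00×10^11×1.603×10^-5/8.390×10^4)
L = 19.6 m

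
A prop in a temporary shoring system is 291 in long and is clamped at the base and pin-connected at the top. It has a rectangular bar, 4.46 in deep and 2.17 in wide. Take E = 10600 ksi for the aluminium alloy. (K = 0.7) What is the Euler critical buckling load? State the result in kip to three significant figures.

P_cr ≈ 9.58 kip

Buckling occurs about the weak axis: I_min = h·b³/12 with b = 2.17 in (the shorter side).
I_min = 4.46×2.17³/12 = 3.798 in⁴
Effective length L_e = K·L = 0.7 × 291 = 203.7 in
P_cr = π²EI / L_e² = π² × 10600×10³ × 3.798 / 203.7² = 9.575×10^3 lb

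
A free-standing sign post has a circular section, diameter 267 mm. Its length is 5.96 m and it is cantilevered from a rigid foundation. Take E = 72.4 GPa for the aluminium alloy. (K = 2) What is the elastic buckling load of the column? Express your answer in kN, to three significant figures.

I = πd⁴/64 = π×267⁴/64 = 2.495×10^8 mm⁴
I = 2.495×10^8 mm⁴ = 2.495×10^-4 m⁴
Effective length L_e = K·L = 2 × 5.96 = 11.92 m
P_cr = π²EI / L_e² = π² × 72.4×10⁹ × 2.495×10^-4 / 11.92² = 1.255×10^6 N

P_cr ≈ 1250 kN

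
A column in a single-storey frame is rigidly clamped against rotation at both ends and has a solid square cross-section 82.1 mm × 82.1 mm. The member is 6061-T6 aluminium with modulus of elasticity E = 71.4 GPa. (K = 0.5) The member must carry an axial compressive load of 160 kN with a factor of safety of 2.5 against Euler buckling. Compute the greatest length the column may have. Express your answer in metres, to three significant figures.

I = a⁴/12 = 82.1⁴/12 = 3.786×10^6 mm⁴
I = 3.786×10^-6 m⁴
Required critical load P_cr = n·P = 2.5 × 160 = 400.0 kN = 4.000×10^5 N
From P_cr = π²EI/(K·L)²:  L = (1/K)·√(π²EI/P_cr) = (1/0.5)·√(π²×7.14×10^10×3.786×10^-6/4.000×10^5)
L = 5.17 m

L_max ≈ 5.17 m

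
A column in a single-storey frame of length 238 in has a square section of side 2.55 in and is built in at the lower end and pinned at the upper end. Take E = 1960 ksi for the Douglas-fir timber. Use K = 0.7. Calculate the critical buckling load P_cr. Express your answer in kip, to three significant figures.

P_cr ≈ 2.46 kip

I = a⁴/12 = 2.55⁴/12 = 3.524 in⁴
Effective length L_e = K·L = 0.7 × 238 = 166.6 in
P_cr = π²EI / L_e² = π² × 1960×10³ × 3.524 / 166.6² = 2.456×10^3 lb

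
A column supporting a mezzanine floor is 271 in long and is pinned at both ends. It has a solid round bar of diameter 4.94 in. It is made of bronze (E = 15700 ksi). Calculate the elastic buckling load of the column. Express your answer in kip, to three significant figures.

I = πd⁴/64 = π×4.94⁴/64 = 29.23 in⁴
Effective length L_e = K·L = 1 × 271 = 271.0 in
P_cr = π²EI / L_e² = π² × 15700×10³ × 29.23 / 271.0² = 6.168×10^4 lb

P_cr ≈ 61.7 kip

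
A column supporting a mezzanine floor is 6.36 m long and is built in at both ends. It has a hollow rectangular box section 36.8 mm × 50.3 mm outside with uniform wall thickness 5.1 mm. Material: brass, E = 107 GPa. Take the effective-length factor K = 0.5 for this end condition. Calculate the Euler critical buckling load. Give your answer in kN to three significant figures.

P_cr ≈ 15.2 kN

Inner dimensions: h_i = 50.3 − 2×5.1 = 40.10 mm, b_i = 36.8 − 2×5.1 = 26.60 mm
Weak-axis I_min = (h_o·b_o³ − h_i·b_i³)/12 with b_o = 36.8, b_i = 26.60 mm (shorter outer/inner sides).
I_min = (50.3×36.8³ − 40.10×26.60³)/12 = 1.460×10^5 mm⁴
I = 1.460×10^5 mm⁴ = 1.460×10^-7 m⁴
Effective length L_e = K·L = 0.5 × 6.36 = 3.180 m
P_cr = π²EI / L_e² = π² × 107×10⁹ × 1.460×10^-7 / 3.180² = 1.525×10^4 N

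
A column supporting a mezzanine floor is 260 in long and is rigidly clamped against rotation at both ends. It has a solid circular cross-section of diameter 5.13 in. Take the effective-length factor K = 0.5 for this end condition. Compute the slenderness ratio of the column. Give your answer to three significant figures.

λ ≈ 101

For a solid circle r = d/4 = 5.13/4 = 1.282 in
L_e = K·L = 0.5 × 260 = 130.0 in
λ = L_e / r_min = 130.00 / 1.282 = 101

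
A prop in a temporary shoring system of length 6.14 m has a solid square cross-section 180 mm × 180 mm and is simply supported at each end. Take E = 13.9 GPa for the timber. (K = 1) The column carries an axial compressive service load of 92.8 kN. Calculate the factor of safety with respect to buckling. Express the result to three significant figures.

n ≈ 3.43

I = a⁴/12 = 180⁴/12 = 8.748×10^7 mm⁴
I = 8.748×10^7 mm⁴ = 8.748×10^-5 m⁴
Effective length L_e = K·L = 1 × 6.14 = 6.140 m
P_cr = π²EI / L_e² = π² × 13.9×10⁹ × 8.748×10^-5 / 6.140² = 3.183×10^5 N
Factor of safety n = P_cr / P = 318.34 / 92.8 = 3.43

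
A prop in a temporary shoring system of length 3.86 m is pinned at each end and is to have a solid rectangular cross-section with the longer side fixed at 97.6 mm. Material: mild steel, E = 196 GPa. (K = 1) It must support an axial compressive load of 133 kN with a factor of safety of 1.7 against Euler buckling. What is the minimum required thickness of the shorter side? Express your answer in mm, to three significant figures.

Required P_cr = n·P = 1.7 × 133 = 226.1 kN
L_e = K·L = 1 × 3.86 = 3.860 m
Required I = P_cr·L_e²/(π²E) = 2.261×10^5 × 3.860² / (π² × 1.96×10^11) = 1.741×10^-6 m⁴
I_req = 1.741×10^6 mm⁴
Rectangle, weak axis: I_min = h·b³/12 with h = 97.6 mm fixed  ⇒  b = (12I/h)^(1/3) = 59.8 mm

b ≈ 59.8 mm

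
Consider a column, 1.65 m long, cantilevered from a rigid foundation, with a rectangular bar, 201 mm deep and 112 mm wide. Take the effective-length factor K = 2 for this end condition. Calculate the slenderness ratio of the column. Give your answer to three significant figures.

λ ≈ 102

For a rectangle r_min = b/√12 = 112/√12 = 32.33 mm
L_e = K·L = 2 × 1.65 m = 3.300 m = 3300.0 mm
λ = L_e / r_min = 3300.0 / 32.33 = 102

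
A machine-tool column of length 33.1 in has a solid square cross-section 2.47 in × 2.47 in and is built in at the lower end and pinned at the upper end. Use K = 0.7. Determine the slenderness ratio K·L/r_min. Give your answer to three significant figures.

For a square r = a/√12 = 2.47/√12 = 0.7130 in
L_e = K·L = 0.7 × 33.1 = 23.17 in
λ = L_e / r_min = 23.170 / 0.7130 = 32.5

λ ≈ 32.5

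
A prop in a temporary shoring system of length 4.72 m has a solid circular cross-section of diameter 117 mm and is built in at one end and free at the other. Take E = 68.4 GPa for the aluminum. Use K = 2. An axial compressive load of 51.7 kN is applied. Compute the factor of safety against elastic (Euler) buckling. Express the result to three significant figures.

n ≈ 1.35

I = πd⁴/64 = π×117⁴/64 = 9.198×10^6 mm⁴
I = 9.198×10^6 mm⁴ = 9.198×10^-6 m⁴
Effective length L_e = K·L = 2 × 4.72 = 9.440 m
P_cr = π²EI / L_e² = π² × 68.4×10⁹ × 9.198×10^-6 / 9.440² = 6.968×10^4 N
Factor of safety n = P_cr / P = 69.683 / 51.7 = 1.35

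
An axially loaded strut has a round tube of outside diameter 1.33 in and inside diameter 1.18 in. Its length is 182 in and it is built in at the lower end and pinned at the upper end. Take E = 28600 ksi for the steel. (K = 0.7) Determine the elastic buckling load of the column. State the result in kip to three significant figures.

P_cr ≈ 1.02 kip

d_o = 1.33 in, d_i = 1.18 in
I = π(d_o⁴ − d_i⁴)/64 = π(1.33⁴ − 1.180⁴)/64 = 5.843×10^-2 in⁴
Effective length L_e = K·L = 0.7 × 182 = 127.4 in
P_cr = π²EI / L_e² = π² × 28600×10³ × 5.843×10^-2 / 127.4² = 1.016×10^3 lb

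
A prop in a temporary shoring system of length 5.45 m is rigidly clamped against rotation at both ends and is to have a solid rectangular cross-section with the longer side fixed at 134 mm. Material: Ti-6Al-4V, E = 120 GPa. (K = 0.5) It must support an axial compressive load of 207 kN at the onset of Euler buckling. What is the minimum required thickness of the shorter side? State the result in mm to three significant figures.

L_e = K·L = 0.5 × 5.45 = 2.725 m
Required I = P_cr·L_e²/(π²E) = 2.070×10^5 × 2.725² / (π² × 1.20×10^11) = 1.298×10^-6 m⁴
I_req = 1.298×10^6 mm⁴
Rectangle, weak axis: I_min = h·b³/12 with h = 134 mm fixed  ⇒  b = (12I/h)^(1/3) = 48.8 mm

b ≈ 48.8 mm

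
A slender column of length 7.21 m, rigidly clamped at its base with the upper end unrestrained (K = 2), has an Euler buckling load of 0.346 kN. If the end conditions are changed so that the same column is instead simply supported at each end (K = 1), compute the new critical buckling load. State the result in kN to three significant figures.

P_cr ∝ 1/K², so P_cr,new = P_cr,old × (K_old/K_new)² = 0.346 × (2/1)²
= 0.346 × 4.000 = 1.38 kN

P_cr ≈ 1.38 kN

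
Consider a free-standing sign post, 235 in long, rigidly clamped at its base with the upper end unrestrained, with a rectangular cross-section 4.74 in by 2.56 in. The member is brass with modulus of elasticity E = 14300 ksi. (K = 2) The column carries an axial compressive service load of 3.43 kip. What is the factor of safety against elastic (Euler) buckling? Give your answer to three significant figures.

Buckling occurs about the weak axis: I_min = h·b³/12 with b = 2.56 in (the shorter side).
I_min = 4.74×2.56³/12 = 6.627 in⁴
Effective length L_e = K·L = 2 × 235 = 470.0 in
P_cr = π²EI / L_e² = π² × 14300×10³ × 6.627 / 470.0² = 4.234×10^3 lb
Factor of safety n = P_cr / P = 4.2341 / 3.43 = 1.23

n ≈ 1.23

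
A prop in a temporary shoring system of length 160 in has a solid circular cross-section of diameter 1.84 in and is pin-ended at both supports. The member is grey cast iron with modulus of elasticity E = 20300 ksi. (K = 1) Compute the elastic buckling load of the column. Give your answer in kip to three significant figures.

I = πd⁴/64 = π×1.84⁴/64 = 0.5627 in⁴
Effective length L_e = K·L = 1 × 160 = 160.0 in
P_cr = π²EI / L_e² = π² × 20300×10³ × 0.5627 / 160.0² = 4.403×10^3 lb

P_cr ≈ 4.40 kip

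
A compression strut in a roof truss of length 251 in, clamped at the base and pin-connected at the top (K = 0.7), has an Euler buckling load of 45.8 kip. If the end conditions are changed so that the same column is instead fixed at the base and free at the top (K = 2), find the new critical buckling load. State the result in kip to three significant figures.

P_cr ∝ 1/K², so P_cr,new = P_cr,old × (K_old/K_new)² = 45.8 × (0.7/2)²
= 45.8 × 0.1225 = 5.61 kip

P_cr ≈ 5.61 kip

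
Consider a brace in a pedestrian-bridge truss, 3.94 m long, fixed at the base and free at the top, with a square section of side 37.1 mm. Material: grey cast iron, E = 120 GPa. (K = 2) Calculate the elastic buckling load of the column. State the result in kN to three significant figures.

I = a⁴/12 = 37.1⁴/12 = 1.579×10^5 mm⁴
I = 1.579×10^5 mm⁴ = 1.579×10^-7 m⁴
Effective length L_e = K·L = 2 × 3.94 = 7.880 m
P_cr = π²EI / L_e² = π² × 120×10⁹ × 1.579×10^-7 / 7.880² = 3.011×10^3 N

P_cr ≈ 3.01 kN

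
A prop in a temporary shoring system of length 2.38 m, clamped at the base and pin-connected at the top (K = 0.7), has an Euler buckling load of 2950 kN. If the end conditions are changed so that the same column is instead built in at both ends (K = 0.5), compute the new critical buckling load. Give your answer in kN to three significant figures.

P_cr ∝ 1/K², so P_cr,new = P_cr,old × (K_old/K_new)² = 2950 × (0.7/0.5)²
= 2950 × 1.960 = 5780 kN

P_cr ≈ 5780 kN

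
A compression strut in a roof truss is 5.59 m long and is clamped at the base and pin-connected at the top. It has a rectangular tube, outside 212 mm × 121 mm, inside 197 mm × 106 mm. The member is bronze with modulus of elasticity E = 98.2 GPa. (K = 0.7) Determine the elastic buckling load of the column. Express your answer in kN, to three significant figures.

P_cr ≈ 743 kN

Weak-axis I_min = (h_o·b_o³ − h_i·b_i³)/12 with b_o = 121, b_i = 106.0 mm (shorter outer/inner sides).
I_min = (212×121³ − 197.0×106.0³)/12 = 1.175×10^7 mm⁴
I = 1.175×10^7 mm⁴ = 1.175×10^-5 m⁴
Effective length L_e = K·L = 0.7 × 5.59 = 3.913 m
P_cr = π²EI / L_e² = π² × 98.2×10⁹ × 1.175×10^-5 / 3.913² = 7.434×10^5 N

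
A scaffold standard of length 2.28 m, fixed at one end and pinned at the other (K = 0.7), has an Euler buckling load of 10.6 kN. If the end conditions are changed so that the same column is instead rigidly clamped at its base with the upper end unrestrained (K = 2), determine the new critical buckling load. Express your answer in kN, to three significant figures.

P_cr ≈ 1.30 kN

P_cr ∝ 1/K², so P_cr,new = P_cr,old × (K_old/K_new)² = 10.6 × (0.7/2)²
= 10.6 × 0.1225 = 1.30 kN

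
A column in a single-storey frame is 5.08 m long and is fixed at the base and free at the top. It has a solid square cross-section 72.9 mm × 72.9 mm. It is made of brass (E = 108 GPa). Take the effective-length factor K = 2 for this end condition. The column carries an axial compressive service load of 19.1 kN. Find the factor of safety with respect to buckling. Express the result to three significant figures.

n ≈ 1.27

I = a⁴/12 = 72.9⁴/12 = 2.354×10^6 mm⁴
I = 2.354×10^6 mm⁴ = 2.354×10^-6 m⁴
Effective length L_e = K·L = 2 × 5.08 = 10.16 m
P_cr = π²EI / L_e² = π² × 108×10⁹ × 2.354×10^-6 / 10.16² = 2.430×10^4 N
Factor of safety n = P_cr / P = 24.303 / 19.1 = 1.27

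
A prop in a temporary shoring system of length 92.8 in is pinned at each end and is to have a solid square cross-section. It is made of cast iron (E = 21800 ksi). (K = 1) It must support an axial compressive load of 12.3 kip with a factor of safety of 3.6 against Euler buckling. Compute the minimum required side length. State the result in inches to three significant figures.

Required P_cr = n·P = 3.6 × 12.3 = 44.28 kip
L_e = K·L = 1 × 92.8 = 92.80 in
Required I = P_cr·L_e²/(π²E) = 4.428×10^4 × 92.80² / (π² × 2.18×10^7) = 1.772 in⁴
Solid square: I = a⁴/12  ⇒  a = (12I)^(1/4) = (12×1.772)^(1/4) = 2.15 in

a ≈ 2.15 in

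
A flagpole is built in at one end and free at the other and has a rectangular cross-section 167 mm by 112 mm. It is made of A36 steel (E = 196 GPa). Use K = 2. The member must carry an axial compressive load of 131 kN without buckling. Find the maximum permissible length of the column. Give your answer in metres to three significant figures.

Buckling occurs about the weak axis: I_min = h·b³/12 with b = 112 mm (the shorter side).
I_min = 167×112³/12 = 1.955×10^7 mm⁴
I = 1.955×10^-5 m⁴
At the buckling limit P_cr = P = 1.310×10^5 N
From P_cr = π²EI/(K·L)²:  L = (1/K)·√(π²EI/P_cr) = (1/2)·√(π²×1.96×10^11×1.955×10^-5/1.310×10^5)
L = 8.50 m

L_max ≈ 8.50 m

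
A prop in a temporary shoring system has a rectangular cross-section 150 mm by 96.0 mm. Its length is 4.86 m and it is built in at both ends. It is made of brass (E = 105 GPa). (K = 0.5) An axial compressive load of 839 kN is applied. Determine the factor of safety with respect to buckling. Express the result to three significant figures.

n ≈ 2.31

Buckling occurs about the weak axis: I_min = h·b³/12 with b = 96.0 mm (the shorter side).
I_min = 150×96.0³/12 = 1.106×10^7 mm⁴
I = 1.106×10^7 mm⁴ = 1.106×10^-5 m⁴
Effective length L_e = K·L = 0.5 × 4.86 = 2.430 m
P_cr = π²EI / L_e² = π² × 105×10⁹ × 1.106×10^-5 / 2.430² = 1.941×10^6 N
Factor of safety n = P_cr / P = 1940.9 / 839 = 2.31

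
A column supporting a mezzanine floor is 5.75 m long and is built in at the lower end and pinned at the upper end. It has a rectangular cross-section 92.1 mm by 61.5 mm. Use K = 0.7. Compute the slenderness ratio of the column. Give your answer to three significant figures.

For a rectangle r_min = b/√12 = 61.5/√12 = 17.75 mm
L_e = K·L = 0.7 × 5.75 m = 4.025 m = 4025.0 mm
λ = L_e / r_min = 4025.0 / 17.75 = 227

λ ≈ 227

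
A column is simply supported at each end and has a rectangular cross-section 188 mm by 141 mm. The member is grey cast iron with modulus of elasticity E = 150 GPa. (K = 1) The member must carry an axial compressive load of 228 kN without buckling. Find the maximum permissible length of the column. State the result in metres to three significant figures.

Buckling occurs about the weak axis: I_min = h·b³/12 with b = 141 mm (the shorter side).
I_min = 188×141³/12 = 4.392×10^7 mm⁴
I = 4.392×10^-5 m⁴
At the buckling limit P_cr = P = 2.280×10^5 N
From P_cr = π²EI/(K·L)²:  L = (1/K)·√(π²EI/P_cr) = (1/1)·√(π²×1.50×10^11×4.392×10^-5/2.280×10^5)
L = 16.9 m

L_max ≈ 16.9 m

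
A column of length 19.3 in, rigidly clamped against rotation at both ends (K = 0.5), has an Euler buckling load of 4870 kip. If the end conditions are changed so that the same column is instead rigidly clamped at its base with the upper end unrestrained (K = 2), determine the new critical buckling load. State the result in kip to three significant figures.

P_cr ≈ 304 kip

P_cr ∝ 1/K², so P_cr,new = P_cr,old × (K_old/K_new)² = 4870 × (0.5/2)²
= 4870 × 0.06250 = 304 kip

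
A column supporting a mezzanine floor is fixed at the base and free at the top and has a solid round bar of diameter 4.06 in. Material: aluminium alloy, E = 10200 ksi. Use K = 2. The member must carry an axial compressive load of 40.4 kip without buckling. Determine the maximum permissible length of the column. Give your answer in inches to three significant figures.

I = πd⁴/64 = π×4.06⁴/64 = 13.34 in⁴
At the buckling limit P_cr = P = 4.040×10^4 lb
From P_cr = π²EI/(K·L)²:  L = (1/K)·√(π²EI/P_cr) = (1/2)·√(π²×1.02×10^7×13.34/4.040×10^4)
L = 91.2 in

L_max ≈ 91.2 in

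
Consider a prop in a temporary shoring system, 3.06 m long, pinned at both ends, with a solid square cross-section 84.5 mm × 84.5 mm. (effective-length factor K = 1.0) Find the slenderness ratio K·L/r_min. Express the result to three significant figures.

I = a⁴/12 = 84.5⁴/12 = 4.249×10^6 mm⁴
A = 7.140×10^3 mm²;  r_min = √(I/A) = √(4.249×10^6/7.140×10^3) = 24.39 mm
L_e = K·L = 1 × 3.06 m = 3.060 m = 3060.0 mm
λ = L_e / r_min = 3060.0 / 24.39 = 125

λ ≈ 125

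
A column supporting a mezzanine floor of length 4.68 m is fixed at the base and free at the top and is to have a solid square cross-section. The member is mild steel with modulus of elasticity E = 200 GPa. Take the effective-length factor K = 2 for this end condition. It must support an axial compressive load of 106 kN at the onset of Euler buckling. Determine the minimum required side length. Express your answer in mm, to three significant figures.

a ≈ 86.7 mm

L_e = K·L = 2 × 4.68 = 9.360 m
Required I = P_cr·L_e²/(π²E) = 1.060×10^5 × 9.360² / (π² × 2.00×10^11) = 4.705×10^-6 m⁴
I_req = 4.705×10^6 mm⁴
Solid square: I = a⁴/12  ⇒  a = (12I)^(1/4) = (12×4.705×10^6)^(1/4) = 86.7 mm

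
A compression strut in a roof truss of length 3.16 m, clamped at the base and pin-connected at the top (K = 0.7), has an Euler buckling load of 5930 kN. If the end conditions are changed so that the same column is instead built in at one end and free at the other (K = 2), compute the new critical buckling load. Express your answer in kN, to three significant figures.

P_cr ≈ 726 kN

P_cr ∝ 1/K², so P_cr,new = P_cr,old × (K_old/K_new)² = 5930 × (0.7/2)²
= 5930 × 0.1225 = 726 kN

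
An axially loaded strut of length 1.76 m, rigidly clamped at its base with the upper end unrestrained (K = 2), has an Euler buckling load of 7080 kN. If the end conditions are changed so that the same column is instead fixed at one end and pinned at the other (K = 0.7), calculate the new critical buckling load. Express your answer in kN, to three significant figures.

P_cr ≈ 57800 kN

P_cr ∝ 1/K², so P_cr,new = P_cr,old × (K_old/K_new)² = 7080 × (2/0.7)²
= 7080 × 8.163 = 57800 kN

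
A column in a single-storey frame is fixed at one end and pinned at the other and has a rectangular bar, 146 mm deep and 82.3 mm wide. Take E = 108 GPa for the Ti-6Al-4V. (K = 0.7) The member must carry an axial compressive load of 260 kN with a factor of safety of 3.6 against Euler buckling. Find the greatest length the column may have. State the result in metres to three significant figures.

L_max ≈ 3.97 m

Buckling occurs about the weak axis: I_min = h·b³/12 with b = 82.3 mm (the shorter side).
I_min = 146×82.3³/12 = 6.782×10^6 mm⁴
I = 6.782×10^-6 m⁴
Required critical load P_cr = n·P = 3.6 × 260 = 936.0 kN = 9.360×10^5 N
From P_cr = π²EI/(K·L)²:  L = (1/K)·√(π²EI/P_cr) = (1/0.7)·√(π²×1.08×10^11×6.782×10^-6/9.360×10^5)
L = 3.97 m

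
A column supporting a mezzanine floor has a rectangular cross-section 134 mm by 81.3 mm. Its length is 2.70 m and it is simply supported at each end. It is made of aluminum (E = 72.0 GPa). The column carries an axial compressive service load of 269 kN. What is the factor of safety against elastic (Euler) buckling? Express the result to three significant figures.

Buckling occurs about the weak axis: I_min = h·b³/12 with b = 81.3 mm (the shorter side).
I_min = 134×81.3³/12 = 6.001×10^6 mm⁴
I = 6.001×10^6 mm⁴ = 6.001×10^-6 m⁴
Effective length L_e = K·L = 1 × 2.70 = 2.700 m
P_cr = π²EI / L_e² = π² × 72.0×10⁹ × 6.001×10^-6 / 2.700² = 5.849×10^5 N
Factor of safety n = P_cr / P = 584.92 / 269 = 2.17

n ≈ 2.17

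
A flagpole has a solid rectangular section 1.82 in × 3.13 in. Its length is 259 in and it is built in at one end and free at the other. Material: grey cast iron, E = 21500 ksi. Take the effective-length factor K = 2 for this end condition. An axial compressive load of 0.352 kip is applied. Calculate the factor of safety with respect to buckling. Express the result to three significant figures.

n ≈ 3.53

Buckling occurs about the weak axis: I_min = h·b³/12 with b = 1.82 in (the shorter side).
I_min = 3.13×1.82³/12 = 1.572 in⁴
Effective length L_e = K·L = 2 × 259 = 518.0 in
P_cr = π²EI / L_e² = π² × 21500×10³ × 1.572 / 518.0² = 1.244×10^3 lb
Factor of safety n = P_cr / P = 1.2435 / 0.352 = 3.53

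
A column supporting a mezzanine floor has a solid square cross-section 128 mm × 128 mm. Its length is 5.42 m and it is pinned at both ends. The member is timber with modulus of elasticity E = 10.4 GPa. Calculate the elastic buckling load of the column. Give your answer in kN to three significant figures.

P_cr ≈ 78.2 kN

I = a⁴/12 = 128⁴/12 = 2.237×10^7 mm⁴
I = 2.237×10^7 mm⁴ = 2.237×10^-5 m⁴
Effective length L_e = K·L = 1 × 5.42 = 5.420 m
P_cr = π²EI / L_e² = π² × 10.4×10⁹ × 2.237×10^-5 / 5.420² = 7.816×10^4 N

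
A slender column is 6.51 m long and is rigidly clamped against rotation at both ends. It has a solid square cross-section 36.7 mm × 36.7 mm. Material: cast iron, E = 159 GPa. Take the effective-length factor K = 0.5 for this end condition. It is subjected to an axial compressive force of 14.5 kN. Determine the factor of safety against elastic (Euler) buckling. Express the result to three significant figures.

I = a⁴/12 = 36.7⁴/12 = 1.512×10^5 mm⁴
I = 1.512×10^5 mm⁴ = 1.512×10^-7 m⁴
Effective length L_e = K·L = 0.5 × 6.51 = 3.255 m
P_cr = π²EI / L_e² = π² × 159×10⁹ × 1.512×10^-7 / 3.255² = 2.239×10^4 N
Factor of safety n = P_cr / P = 22.391 / 14.5 = 1.54

n ≈ 1.54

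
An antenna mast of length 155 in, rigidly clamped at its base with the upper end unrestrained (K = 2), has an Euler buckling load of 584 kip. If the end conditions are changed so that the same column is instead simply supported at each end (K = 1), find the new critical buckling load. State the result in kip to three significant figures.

P_cr ∝ 1/K², so P_cr,new = P_cr,old × (K_old/K_new)² = 584 × (2/1)²
= 584 × 4.000 = 2340 kip

P_cr ≈ 2340 kip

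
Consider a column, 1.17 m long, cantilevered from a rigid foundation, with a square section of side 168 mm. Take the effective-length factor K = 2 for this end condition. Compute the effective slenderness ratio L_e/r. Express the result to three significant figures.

For a square r = a/√12 = 168/√12 = 48.50 mm
L_e = K·L = 2 × 1.17 m = 2.340 m = 2340.0 mm
λ = L_e / r_min = 2340.0 / 48.50 = 48.2

λ ≈ 48.2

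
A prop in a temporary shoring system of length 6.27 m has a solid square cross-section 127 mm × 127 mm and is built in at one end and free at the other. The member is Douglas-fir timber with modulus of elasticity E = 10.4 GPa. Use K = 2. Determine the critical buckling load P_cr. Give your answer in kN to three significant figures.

P_cr ≈ 14.2 kN

I = a⁴/12 = 127⁴/12 = 2.168×10^7 mm⁴
I = 2.168×10^7 mm⁴ = 2.168×10^-5 m⁴
Effective length L_e = K·L = 2 × 6.27 = 12.54 m
P_cr = π²EI / L_e² = π² × 10.4×10⁹ × 2.168×10^-5 / 12.54² = 1.415×10^4 N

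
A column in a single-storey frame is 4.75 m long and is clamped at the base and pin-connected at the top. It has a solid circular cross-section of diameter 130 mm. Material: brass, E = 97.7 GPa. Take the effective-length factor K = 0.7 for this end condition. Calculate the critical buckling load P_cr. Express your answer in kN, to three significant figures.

P_cr ≈ 1220 kN

I = πd⁴/64 = π×130⁴/64 = 1.402×10^7 mm⁴
I = 1.402×10^7 mm⁴ = 1.402×10^-5 m⁴
Effective length L_e = K·L = 0.7 × 4.75 = 3.325 m
P_cr = π²EI / L_e² = π² × 97.7×10⁹ × 1.402×10^-5 / 3.325² = 1.223×10^6 N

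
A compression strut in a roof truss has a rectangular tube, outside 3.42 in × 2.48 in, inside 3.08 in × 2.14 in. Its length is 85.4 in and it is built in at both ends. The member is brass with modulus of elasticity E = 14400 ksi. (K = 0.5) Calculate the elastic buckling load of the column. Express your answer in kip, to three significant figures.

P_cr ≈ 143 kip

Weak-axis I_min = (h_o·b_o³ − h_i·b_i³)/12 with b_o = 2.48, b_i = 2.140 in (shorter outer/inner sides).
I_min = (3.42×2.48³ − 3.080×2.140³)/12 = 1.832 in⁴
Effective length L_e = K·L = 0.5 × 85.4 = 42.70 in
P_cr = π²EI / L_e² = π² × 14400×10³ × 1.832 / 42.70² = 1.428×10^5 lb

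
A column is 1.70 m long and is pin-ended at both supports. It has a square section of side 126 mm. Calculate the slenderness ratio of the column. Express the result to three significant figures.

For a square r = a/√12 = 126/√12 = 36.37 mm
L_e = K·L = 1 × 1.70 m = 1.700 m = 1700.0 mm
λ = L_e / r_min = 1700.0 / 36.37 = 46.7

λ ≈ 46.7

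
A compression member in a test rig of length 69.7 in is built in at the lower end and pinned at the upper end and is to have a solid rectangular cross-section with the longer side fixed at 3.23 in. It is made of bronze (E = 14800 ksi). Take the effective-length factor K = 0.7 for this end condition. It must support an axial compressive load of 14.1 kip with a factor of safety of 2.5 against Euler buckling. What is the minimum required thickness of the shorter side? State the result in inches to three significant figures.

Required P_cr = n·P = 2.5 × 14.1 = 35.25 kip
L_e = K·L = 0.7 × 69.7 = 48.79 in
Required I = P_cr·L_e²/(π²E) = 3.525×10^4 × 48.79² / (π² × 1.48×10^7) = 0.5745 in⁴
Rectangle, weak axis: I_min = h·b³/12 with h = 3.23 in fixed  ⇒  b = (12I/h)^(1/3) = 1.29 in

b ≈ 1.29 in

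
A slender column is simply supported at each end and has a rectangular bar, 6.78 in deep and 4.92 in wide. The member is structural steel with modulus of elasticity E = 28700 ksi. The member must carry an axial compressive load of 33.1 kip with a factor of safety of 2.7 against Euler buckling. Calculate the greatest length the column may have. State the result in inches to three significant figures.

Buckling occurs about the weak axis: I_min = h·b³/12 with b = 4.92 in (the shorter side).
I_min = 6.78×4.92³/12 = 67.29 in⁴
Required critical load P_cr = n·P = 2.7 × 33.1 = 89.37 kip = 8.937×10^4 lb
From P_cr = π²EI/(K·L)²:  L = (1/K)·√(π²EI/P_cr) = (1/1)·√(π²×2.87×10^7×67.29/8.937×10^4)
L = 462 in

L_max ≈ 462 in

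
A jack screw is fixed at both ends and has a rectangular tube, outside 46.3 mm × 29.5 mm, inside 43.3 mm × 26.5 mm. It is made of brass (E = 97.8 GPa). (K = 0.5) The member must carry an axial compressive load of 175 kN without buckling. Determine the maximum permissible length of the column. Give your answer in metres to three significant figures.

Weak-axis I_min = (h_o·b_o³ − h_i·b_i³)/12 with b_o = 29.5, b_i = 26.50 mm (shorter outer/inner sides).
I_min = (46.3×29.5³ − 43.30×26.50³)/12 = 3.190×10^4 mm⁴
I = 3.190×10^-8 m⁴
At the buckling limit P_cr = P = 1.750×10^5 N
From P_cr = π²EI/(K·L)²:  L = (1/K)·√(π²EI/P_cr) = (1/0.5)·√(π²×9.78×10^10×3.190×10^-8/1.750×10^5)
L = 0.839 m

L_max ≈ 0.839 m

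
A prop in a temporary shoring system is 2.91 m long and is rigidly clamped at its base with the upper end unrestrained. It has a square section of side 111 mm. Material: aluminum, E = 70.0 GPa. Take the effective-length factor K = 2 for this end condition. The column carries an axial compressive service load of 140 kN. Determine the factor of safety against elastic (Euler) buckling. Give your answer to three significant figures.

n ≈ 1.84

I = a⁴/12 = 111⁴/12 = 1.265×10^7 mm⁴
I = 1.265×10^7 mm⁴ = 1.265×10^-5 m⁴
Effective length L_e = K·L = 2 × 2.91 = 5.820 m
P_cr = π²EI / L_e² = π² × 70.0×10⁹ × 1.265×10^-5 / 5.820² = 2.580×10^5 N
Factor of safety n = P_cr / P = 258.03 / 140 = 1.84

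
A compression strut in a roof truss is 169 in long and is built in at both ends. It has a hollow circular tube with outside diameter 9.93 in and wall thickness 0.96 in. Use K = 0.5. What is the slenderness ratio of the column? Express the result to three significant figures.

λ ≈ 26.5

Inner diameter d_i = 9.93 − 2×0.96 = 8.010 in
I = π(d_o⁴ − d_i⁴)/64 = π(9.93⁴ − 8.010⁴)/64 = 275.2 in⁴
A = 27.05 in²;  r_min = √(I/A) = √(275.2/27.05) = 3.189 in
L_e = K·L = 0.5 × 169 = 84.50 in
λ = L_e / r_min = 84.500 / 3.189 = 26.5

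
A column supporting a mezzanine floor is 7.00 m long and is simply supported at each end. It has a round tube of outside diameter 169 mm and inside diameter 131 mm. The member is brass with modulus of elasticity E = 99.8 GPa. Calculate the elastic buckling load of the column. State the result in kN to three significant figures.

P_cr ≈ 514 kN

d_o = 169 mm, d_i = 131 mm
I = π(d_o⁴ − d_i⁴)/64 = π(169⁴ − 131.0⁴)/64 = 2.559×10^7 mm⁴
I = 2.559×10^7 mm⁴ = 2.559×10^-5 m⁴
Effective length L_e = K·L = 1 × 7.00 = 7.000 m
P_cr = π²EI / L_e² = π² × 99.8×10⁹ × 2.559×10^-5 / 7.000² = 5.143×10^5 N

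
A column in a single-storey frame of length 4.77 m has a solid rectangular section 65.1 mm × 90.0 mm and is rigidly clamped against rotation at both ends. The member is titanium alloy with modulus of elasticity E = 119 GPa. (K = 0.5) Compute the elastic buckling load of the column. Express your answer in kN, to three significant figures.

P_cr ≈ 427 kN

Buckling occurs about the weak axis: I_min = h·b³/12 with b = 65.1 mm (the shorter side).
I_min = 90.0×65.1³/12 = 2.069×10^6 mm⁴
I = 2.069×10^6 mm⁴ = 2.069×10^-6 m⁴
Effective length L_e = K·L = 0.5 × 4.77 = 2.385 m
P_cr = π²EI / L_e² = π² × 119×10⁹ × 2.069×10^-6 / 2.385² = 4.272×10^5 N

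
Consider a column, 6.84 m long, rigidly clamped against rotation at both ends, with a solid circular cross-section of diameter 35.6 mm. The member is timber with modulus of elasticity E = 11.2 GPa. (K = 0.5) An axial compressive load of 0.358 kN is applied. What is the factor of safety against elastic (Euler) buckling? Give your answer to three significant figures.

I = πd⁴/64 = π×35.6⁴/64 = 7.884×10^4 mm⁴
I = 7.884×10^4 mm⁴ = 7.884×10^-8 m⁴
Effective length L_e = K·L = 0.5 × 6.84 = 3.420 m
P_cr = π²EI / L_e² = π² × 11.2×10⁹ × 7.884×10^-8 / 3.420² = 745.1 N
Factor of safety n = P_cr / P = 0.74514 / 0.358 = 2.08

n ≈ 2.08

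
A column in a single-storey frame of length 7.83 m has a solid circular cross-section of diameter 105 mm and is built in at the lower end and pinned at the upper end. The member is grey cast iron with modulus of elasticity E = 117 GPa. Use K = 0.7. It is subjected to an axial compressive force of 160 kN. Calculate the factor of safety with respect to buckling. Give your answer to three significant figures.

I = πd⁴/64 = π×105⁴/64 = 5.967×10^6 mm⁴
I = 5.967×10^6 mm⁴ = 5.967×10^-6 m⁴
Effective length L_e = K·L = 0.7 × 7.83 = 5.481 m
P_cr = π²EI / L_e² = π² × 117×10⁹ × 5.967×10^-6 / 5.481² = 2.293×10^5 N
Factor of safety n = P_cr / P = 229.35 / 160 = 1.43

n ≈ 1.43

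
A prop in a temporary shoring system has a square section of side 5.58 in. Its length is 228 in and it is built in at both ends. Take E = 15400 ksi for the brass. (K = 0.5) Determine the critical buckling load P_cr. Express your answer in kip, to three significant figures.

I = a⁴/12 = 5.58⁴/12 = 80.79 in⁴
Effective length L_e = K·L = 0.5 × 228 = 114.0 in
P_cr = π²EI / L_e² = π² × 15400×10³ × 80.79 / 114.0² = 9.449×10^5 lb

P_cr ≈ 945 kip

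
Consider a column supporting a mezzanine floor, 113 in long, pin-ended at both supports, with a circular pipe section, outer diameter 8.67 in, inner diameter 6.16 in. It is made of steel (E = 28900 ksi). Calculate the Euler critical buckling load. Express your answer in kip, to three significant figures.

P_cr ≈ 4620 kip

d_o = 8.67 in, d_i = 6.16 in
I = π(d_o⁴ − d_i⁴)/64 = π(8.67⁴ − 6.160⁴)/64 = 206.7 in⁴
Effective length L_e = K·L = 1 × 113 = 113.0 in
P_cr = π²EI / L_e² = π² × 28900×10³ × 206.7 / 113.0² = 4.617×10^6 lb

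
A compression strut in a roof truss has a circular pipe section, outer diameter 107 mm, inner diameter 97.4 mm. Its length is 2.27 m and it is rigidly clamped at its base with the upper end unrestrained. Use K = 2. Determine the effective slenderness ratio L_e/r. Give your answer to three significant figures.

d_o = 107 mm, d_i = 97.4 mm
I = π(d_o⁴ − d_i⁴)/64 = π(107⁴ − 97.40⁴)/64 = 2.017×10^6 mm⁴
A = 1.541×10^3 mm²;  r_min = √(I/A) = √(2.017×10^6/1.541×10^3) = 36.17 mm
L_e = K·L = 2 × 2.27 m = 4.540 m = 4540.0 mm
λ = L_e / r_min = 4540.0 / 36.17 = 126

λ ≈ 126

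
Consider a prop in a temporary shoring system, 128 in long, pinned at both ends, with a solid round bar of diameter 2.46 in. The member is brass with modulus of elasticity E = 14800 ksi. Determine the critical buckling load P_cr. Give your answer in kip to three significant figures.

I = πd⁴/64 = π×2.46⁴/64 = 1.798 in⁴
Effective length L_e = K·L = 1 × 128 = 128.0 in
P_cr = π²EI / L_e² = π² × 14800×10³ × 1.798 / 128.0² = 1.603×10^4 lb

P_cr ≈ 16.0 kip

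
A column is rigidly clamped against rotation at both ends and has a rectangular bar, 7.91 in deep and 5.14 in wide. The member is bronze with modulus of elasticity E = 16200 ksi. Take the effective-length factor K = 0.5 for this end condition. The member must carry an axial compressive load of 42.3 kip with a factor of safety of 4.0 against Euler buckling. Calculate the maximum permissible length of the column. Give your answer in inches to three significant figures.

Buckling occurs about the weak axis: I_min = h·b³/12 with b = 5.14 in (the shorter side).
I_min = 7.91×5.14³/12 = 89.51 in⁴
Required critical load P_cr = n·P = 4.0 × 42.3 = 169.2 kip = 1.692×10^5 lb
From P_cr = π²EI/(K·L)²:  L = (1/K)·√(π²EI/P_cr) = (1/0.5)·√(π²×1.62×10^7×89.51/1.692×10^5)
L = 582 in

L_max ≈ 582 in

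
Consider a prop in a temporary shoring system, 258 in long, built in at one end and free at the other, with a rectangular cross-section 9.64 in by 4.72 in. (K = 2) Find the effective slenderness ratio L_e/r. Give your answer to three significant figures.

λ ≈ 379

For a rectangle r_min = b/√12 = 4.72/√12 = 1.363 in
L_e = K·L = 2 × 258 = 516.0 in
λ = L_e / r_min = 516.00 / 1.363 = 379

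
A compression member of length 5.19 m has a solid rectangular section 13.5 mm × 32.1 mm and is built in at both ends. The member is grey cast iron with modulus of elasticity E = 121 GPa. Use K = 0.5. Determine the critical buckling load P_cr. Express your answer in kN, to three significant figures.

Buckling occurs about the weak axis: I_min = h·b³/12 with b = 13.5 mm (the shorter side).
I_min = 32.1×13.5³/12 = 6.582×10^3 mm⁴
I = 6.582×10^3 mm⁴ = 6.582×10^-9 m⁴
Effective length L_e = K·L = 0.5 × 5.19 = 2.595 m
P_cr = π²EI / L_e² = π² × 121×10⁹ × 6.582×10^-9 / 2.595² = 1.167×10^3 N

P_cr ≈ 1.17 kN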